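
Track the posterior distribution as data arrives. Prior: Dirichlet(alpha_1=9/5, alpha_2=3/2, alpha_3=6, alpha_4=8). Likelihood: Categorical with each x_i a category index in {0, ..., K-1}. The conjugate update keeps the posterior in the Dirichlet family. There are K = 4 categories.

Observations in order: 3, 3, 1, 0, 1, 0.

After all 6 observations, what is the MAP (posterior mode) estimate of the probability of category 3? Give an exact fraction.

90/193

obs 1: x=3 → posterior Dirichlet(9/5, 3/2, 6, 9)
obs 2: x=3 → posterior Dirichlet(9/5, 3/2, 6, 10)
obs 3: x=1 → posterior Dirichlet(9/5, 5/2, 6, 10)
obs 4: x=0 → posterior Dirichlet(14/5, 5/2, 6, 10)
obs 5: x=1 → posterior Dirichlet(14/5, 7/2, 6, 10)
obs 6: x=0 → posterior Dirichlet(19/5, 7/2, 6, 10)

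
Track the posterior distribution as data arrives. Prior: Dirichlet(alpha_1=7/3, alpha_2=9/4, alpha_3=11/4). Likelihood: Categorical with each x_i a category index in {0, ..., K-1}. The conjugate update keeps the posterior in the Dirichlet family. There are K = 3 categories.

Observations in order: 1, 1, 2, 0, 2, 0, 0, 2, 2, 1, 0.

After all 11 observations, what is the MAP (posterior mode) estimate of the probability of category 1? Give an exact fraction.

51/184

obs 1: x=1 → posterior Dirichlet(7/3, 13/4, 11/4)
obs 2: x=1 → posterior Dirichlet(7/3, 17/4, 11/4)
obs 3: x=2 → posterior Dirichlet(7/3, 17/4, 15/4)
obs 4: x=0 → posterior Dirichlet(10/3, 17/4, 15/4)
obs 5: x=2 → posterior Dirichlet(10/3, 17/4, 19/4)
obs 6: x=0 → posterior Dirichlet(13/3, 17/4, 19/4)
obs 7: x=0 → posterior Dirichlet(16/3, 17/4, 19/4)
obs 8: x=2 → posterior Dirichlet(16/3, 17/4, 23/4)
obs 9: x=2 → posterior Dirichlet(16/3, 17/4, 27/4)
obs 10: x=1 → posterior Dirichlet(16/3, 21/4, 27/4)
obs 11: x=0 → posterior Dirichlet(19/3, 21/4, 27/4)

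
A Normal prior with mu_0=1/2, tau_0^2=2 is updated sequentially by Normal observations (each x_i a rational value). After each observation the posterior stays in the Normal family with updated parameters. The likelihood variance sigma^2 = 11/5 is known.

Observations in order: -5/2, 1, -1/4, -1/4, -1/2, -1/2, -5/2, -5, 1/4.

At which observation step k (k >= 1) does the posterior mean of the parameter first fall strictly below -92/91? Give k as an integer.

k = 8

obs 1: x=-5/2 → posterior Normal(-13/14, 22/21)
obs 2: x=1 → posterior Normal(-19/62, 22/31)
obs 3: x=-1/4 → posterior Normal(-12/41, 22/41)
obs 4: x=-1/4 → posterior Normal(-29/102, 22/51)
obs 5: x=-1/2 → posterior Normal(-39/122, 22/61)
obs 6: x=-1/2 → posterior Normal(-49/142, 22/71)
obs 7: x=-5/2 → posterior Normal(-11/18, 22/81)
obs 8: x=-5 → posterior Normal(-199/182, 22/91)
obs 9: x=1/4 → posterior Normal(-97/101, 22/101)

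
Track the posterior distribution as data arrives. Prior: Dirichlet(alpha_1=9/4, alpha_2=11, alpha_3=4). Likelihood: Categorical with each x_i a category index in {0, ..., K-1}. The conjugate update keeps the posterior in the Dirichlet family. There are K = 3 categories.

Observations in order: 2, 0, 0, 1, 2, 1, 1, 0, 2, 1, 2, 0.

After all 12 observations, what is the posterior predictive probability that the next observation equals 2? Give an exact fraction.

32/117

obs 1: x=2 → posterior Dirichlet(9/4, 11, 5)
obs 2: x=0 → posterior Dirichlet(13/4, 11, 5)
obs 3: x=0 → posterior Dirichlet(17/4, 11, 5)
obs 4: x=1 → posterior Dirichlet(17/4, 12, 5)
obs 5: x=2 → posterior Dirichlet(17/4, 12, 6)
obs 6: x=1 → posterior Dirichlet(17/4, 13, 6)
obs 7: x=1 → posterior Dirichlet(17/4, 14, 6)
obs 8: x=0 → posterior Dirichlet(21/4, 14, 6)
obs 9: x=2 → posterior Dirichlet(21/4, 14, 7)
obs 10: x=1 → posterior Dirichlet(21/4, 15, 7)
obs 11: x=2 → posterior Dirichlet(21/4, 15, 8)
obs 12: x=0 → posterior Dirichlet(25/4, 15, 8)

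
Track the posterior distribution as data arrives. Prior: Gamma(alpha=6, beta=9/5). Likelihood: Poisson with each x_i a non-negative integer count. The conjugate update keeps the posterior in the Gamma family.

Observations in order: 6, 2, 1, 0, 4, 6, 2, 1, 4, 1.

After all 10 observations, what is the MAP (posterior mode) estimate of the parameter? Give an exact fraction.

obs 1: x=6 → posterior Gamma(12, 14/5)
obs 2: x=2 → posterior Gamma(14, 19/5)
obs 3: x=1 → posterior Gamma(15, 24/5)
obs 4: x=0 → posterior Gamma(15, 29/5)
obs 5: x=4 → posterior Gamma(19, 34/5)
obs 6: x=6 → posterior Gamma(25, 39/5)
obs 7: x=2 → posterior Gamma(27, 44/5)
obs 8: x=1 → posterior Gamma(28, 49/5)
obs 9: x=4 → posterior Gamma(32, 54/5)
obs 10: x=1 → posterior Gamma(33, 59/5)

160/59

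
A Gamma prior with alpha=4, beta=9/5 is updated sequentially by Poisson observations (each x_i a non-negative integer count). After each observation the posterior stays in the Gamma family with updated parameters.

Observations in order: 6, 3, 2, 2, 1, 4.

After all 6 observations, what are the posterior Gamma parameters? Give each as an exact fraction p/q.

alpha=22, beta=39/5

obs 1: x=6 → posterior Gamma(10, 14/5)
obs 2: x=3 → posterior Gamma(13, 19/5)
obs 3: x=2 → posterior Gamma(15, 24/5)
obs 4: x=2 → posterior Gamma(17, 29/5)
obs 5: x=1 → posterior Gamma(18, 34/5)
obs 6: x=4 → posterior Gamma(22, 39/5)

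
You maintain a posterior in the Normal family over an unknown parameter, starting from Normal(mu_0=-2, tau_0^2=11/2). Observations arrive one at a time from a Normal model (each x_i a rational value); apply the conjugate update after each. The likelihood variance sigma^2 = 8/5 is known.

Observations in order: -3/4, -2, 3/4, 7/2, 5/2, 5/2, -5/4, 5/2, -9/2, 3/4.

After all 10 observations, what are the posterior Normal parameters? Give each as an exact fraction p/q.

obs 1: x=-3/4 → posterior Normal(-293/284, 88/71)
obs 2: x=-2 → posterior Normal(-733/504, 44/63)
obs 3: x=3/4 → posterior Normal(-142/181, 88/181)
obs 4: x=7/2 → posterior Normal(101/472, 22/59)
obs 5: x=5/2 → posterior Normal(188/291, 88/291)
obs 6: x=5/2 → posterior Normal(651/692, 44/173)
obs 7: x=-5/4 → posterior Normal(1027/1604, 88/401)
obs 8: x=5/2 → posterior Normal(83/96, 11/57)
obs 9: x=-9/2 → posterior Normal(587/2044, 88/511)
obs 10: x=3/4 → posterior Normal(94/283, 44/283)

mu_0=94/283, tau_0^2=44/283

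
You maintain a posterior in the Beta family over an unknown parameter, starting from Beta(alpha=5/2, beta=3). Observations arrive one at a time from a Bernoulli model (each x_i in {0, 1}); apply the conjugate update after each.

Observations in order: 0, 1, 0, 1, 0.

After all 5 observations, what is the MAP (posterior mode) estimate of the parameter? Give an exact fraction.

obs 1: x=0 → posterior Beta(5/2, 4)
obs 2: x=1 → posterior Beta(7/2, 4)
obs 3: x=0 → posterior Beta(7/2, 5)
obs 4: x=1 → posterior Beta(9/2, 5)
obs 5: x=0 → posterior Beta(9/2, 6)

7/17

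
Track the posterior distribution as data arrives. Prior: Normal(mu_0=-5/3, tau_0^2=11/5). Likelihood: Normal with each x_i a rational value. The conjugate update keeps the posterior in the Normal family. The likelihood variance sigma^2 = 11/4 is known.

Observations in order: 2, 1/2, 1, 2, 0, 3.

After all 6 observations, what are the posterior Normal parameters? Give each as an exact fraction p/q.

obs 1: x=2 → posterior Normal(-1/27, 11/9)
obs 2: x=1/2 → posterior Normal(5/39, 11/13)
obs 3: x=1 → posterior Normal(1/3, 11/17)
obs 4: x=2 → posterior Normal(41/63, 11/21)
obs 5: x=0 → posterior Normal(41/75, 11/25)
obs 6: x=3 → posterior Normal(77/87, 11/29)

mu_0=77/87, tau_0^2=11/29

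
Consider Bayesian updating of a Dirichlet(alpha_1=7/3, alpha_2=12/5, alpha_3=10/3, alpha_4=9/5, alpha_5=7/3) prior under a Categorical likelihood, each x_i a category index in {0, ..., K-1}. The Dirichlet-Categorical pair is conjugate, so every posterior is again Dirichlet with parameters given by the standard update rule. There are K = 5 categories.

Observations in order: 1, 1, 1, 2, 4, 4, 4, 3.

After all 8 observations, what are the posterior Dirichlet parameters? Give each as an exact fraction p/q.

alpha_1=7/3, alpha_2=27/5, alpha_3=13/3, alpha_4=14/5, alpha_5=16/3

obs 1: x=1 → posterior Dirichlet(7/3, 17/5, 10/3, 9/5, 7/3)
obs 2: x=1 → posterior Dirichlet(7/3, 22/5, 10/3, 9/5, 7/3)
obs 3: x=1 → posterior Dirichlet(7/3, 27/5, 10/3, 9/5, 7/3)
obs 4: x=2 → posterior Dirichlet(7/3, 27/5, 13/3, 9/5, 7/3)
obs 5: x=4 → posterior Dirichlet(7/3, 27/5, 13/3, 9/5, 10/3)
obs 6: x=4 → posterior Dirichlet(7/3, 27/5, 13/3, 9/5, 13/3)
obs 7: x=4 → posterior Dirichlet(7/3, 27/5, 13/3, 9/5, 16/3)
obs 8: x=3 → posterior Dirichlet(7/3, 27/5, 13/3, 14/5, 16/3)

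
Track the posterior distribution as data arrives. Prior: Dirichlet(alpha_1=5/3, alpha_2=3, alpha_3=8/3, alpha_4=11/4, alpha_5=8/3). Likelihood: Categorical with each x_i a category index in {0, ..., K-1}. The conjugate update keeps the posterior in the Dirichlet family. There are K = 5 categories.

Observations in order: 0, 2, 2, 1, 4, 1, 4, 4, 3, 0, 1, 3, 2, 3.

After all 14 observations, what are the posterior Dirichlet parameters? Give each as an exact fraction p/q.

obs 1: x=0 → posterior Dirichlet(8/3, 3, 8/3, 11/4, 8/3)
obs 2: x=2 → posterior Dirichlet(8/3, 3, 11/3, 11/4, 8/3)
obs 3: x=2 → posterior Dirichlet(8/3, 3, 14/3, 11/4, 8/3)
obs 4: x=1 → posterior Dirichlet(8/3, 4, 14/3, 11/4, 8/3)
obs 5: x=4 → posterior Dirichlet(8/3, 4, 14/3, 11/4, 11/3)
obs 6: x=1 → posterior Dirichlet(8/3, 5, 14/3, 11/4, 11/3)
obs 7: x=4 → posterior Dirichlet(8/3, 5, 14/3, 11/4, 14/3)
obs 8: x=4 → posterior Dirichlet(8/3, 5, 14/3, 11/4, 17/3)
obs 9: x=3 → posterior Dirichlet(8/3, 5, 14/3, 15/4, 17/3)
obs 10: x=0 → posterior Dirichlet(11/3, 5, 14/3, 15/4, 17/3)
obs 11: x=1 → posterior Dirichlet(11/3, 6, 14/3, 15/4, 17/3)
obs 12: x=3 → posterior Dirichlet(11/3, 6, 14/3, 19/4, 17/3)
obs 13: x=2 → posterior Dirichlet(11/3, 6, 17/3, 19/4, 17/3)
obs 14: x=3 → posterior Dirichlet(11/3, 6, 17/3, 23/4, 17/3)

alpha_1=11/3, alpha_2=6, alpha_3=17/3, alpha_4=23/4, alpha_5=17/3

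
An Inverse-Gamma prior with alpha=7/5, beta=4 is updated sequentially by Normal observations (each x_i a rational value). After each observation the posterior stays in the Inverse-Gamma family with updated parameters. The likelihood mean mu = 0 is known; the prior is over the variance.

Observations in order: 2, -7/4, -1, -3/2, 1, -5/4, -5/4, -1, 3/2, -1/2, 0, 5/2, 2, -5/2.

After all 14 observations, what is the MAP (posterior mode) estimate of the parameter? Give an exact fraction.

3395/1504

obs 1: x=2 → posterior Inverse-Gamma(19/10, 6)
obs 2: x=-7/4 → posterior Inverse-Gamma(12/5, 241/32)
obs 3: x=-1 → posterior Inverse-Gamma(29/10, 257/32)
obs 4: x=-3/2 → posterior Inverse-Gamma(17/5, 293/32)
obs 5: x=1 → posterior Inverse-Gamma(39/10, 309/32)
obs 6: x=-5/4 → posterior Inverse-Gamma(22/5, 167/16)
obs 7: x=-5/4 → posterior Inverse-Gamma(49/10, 359/32)
obs 8: x=-1 → posterior Inverse-Gamma(27/5, 375/32)
obs 9: x=3/2 → posterior Inverse-Gamma(59/10, 411/32)
obs 10: x=-1/2 → posterior Inverse-Gamma(32/5, 415/32)
obs 11: x=0 → posterior Inverse-Gamma(69/10, 415/32)
obs 12: x=5/2 → posterior Inverse-Gamma(37/5, 515/32)
obs 13: x=2 → posterior Inverse-Gamma(79/10, 579/32)
obs 14: x=-5/2 → posterior Inverse-Gamma(42/5, 679/32)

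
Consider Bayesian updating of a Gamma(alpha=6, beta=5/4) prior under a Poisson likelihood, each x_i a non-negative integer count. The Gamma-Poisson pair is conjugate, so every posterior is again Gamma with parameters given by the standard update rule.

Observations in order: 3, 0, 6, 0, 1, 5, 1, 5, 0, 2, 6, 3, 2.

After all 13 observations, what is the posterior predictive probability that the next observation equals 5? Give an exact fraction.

19104127503713658047967925354102026715633926183850778438180812530491356739592192/218696874051543912919181575630682467401306173379573050653039350045314568402206701

obs 1: x=3 → posterior Gamma(9, 9/4)
obs 2: x=0 → posterior Gamma(9, 13/4)
obs 3: x=6 → posterior Gamma(15, 17/4)
obs 4: x=0 → posterior Gamma(15, 21/4)
obs 5: x=1 → posterior Gamma(16, 25/4)
obs 6: x=5 → posterior Gamma(21, 29/4)
obs 7: x=1 → posterior Gamma(22, 33/4)
obs 8: x=5 → posterior Gamma(27, 37/4)
obs 9: x=0 → posterior Gamma(27, 41/4)
obs 10: x=2 → posterior Gamma(29, 45/4)
obs 11: x=6 → posterior Gamma(35, 49/4)
obs 12: x=3 → posterior Gamma(38, 53/4)
obs 13: x=2 → posterior Gamma(40, 57/4)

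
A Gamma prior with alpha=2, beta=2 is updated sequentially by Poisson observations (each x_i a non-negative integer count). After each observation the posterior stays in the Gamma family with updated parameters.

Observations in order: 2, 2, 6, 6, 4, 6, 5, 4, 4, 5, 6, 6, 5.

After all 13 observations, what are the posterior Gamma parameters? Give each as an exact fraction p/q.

alpha=63, beta=15

obs 1: x=2 → posterior Gamma(4, 3)
obs 2: x=2 → posterior Gamma(6, 4)
obs 3: x=6 → posterior Gamma(12, 5)
obs 4: x=6 → posterior Gamma(18, 6)
obs 5: x=4 → posterior Gamma(22, 7)
obs 6: x=6 → posterior Gamma(28, 8)
obs 7: x=5 → posterior Gamma(33, 9)
obs 8: x=4 → posterior Gamma(37, 10)
obs 9: x=4 → posterior Gamma(41, 11)
obs 10: x=5 → posterior Gamma(46, 12)
obs 11: x=6 → posterior Gamma(52, 13)
obs 12: x=6 → posterior Gamma(58, 14)
obs 13: x=5 → posterior Gamma(63, 15)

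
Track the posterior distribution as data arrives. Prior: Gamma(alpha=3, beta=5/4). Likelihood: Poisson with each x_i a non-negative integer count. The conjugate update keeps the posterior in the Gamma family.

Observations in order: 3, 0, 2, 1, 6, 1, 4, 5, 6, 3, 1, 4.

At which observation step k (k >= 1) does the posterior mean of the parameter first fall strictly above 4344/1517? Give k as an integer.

obs 1: x=3 → posterior Gamma(6, 9/4)
obs 2: x=0 → posterior Gamma(6, 13/4)
obs 3: x=2 → posterior Gamma(8, 17/4)
obs 4: x=1 → posterior Gamma(9, 21/4)
obs 5: x=6 → posterior Gamma(15, 25/4)
obs 6: x=1 → posterior Gamma(16, 29/4)
obs 7: x=4 → posterior Gamma(20, 33/4)
obs 8: x=5 → posterior Gamma(25, 37/4)
obs 9: x=6 → posterior Gamma(31, 41/4)
obs 10: x=3 → posterior Gamma(34, 45/4)
obs 11: x=1 → posterior Gamma(35, 49/4)
obs 12: x=4 → posterior Gamma(39, 53/4)

k = 9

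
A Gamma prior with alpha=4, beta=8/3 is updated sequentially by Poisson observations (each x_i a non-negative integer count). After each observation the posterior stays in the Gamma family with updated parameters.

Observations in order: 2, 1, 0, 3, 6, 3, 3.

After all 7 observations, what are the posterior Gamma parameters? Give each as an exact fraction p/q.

obs 1: x=2 → posterior Gamma(6, 11/3)
obs 2: x=1 → posterior Gamma(7, 14/3)
obs 3: x=0 → posterior Gamma(7, 17/3)
obs 4: x=3 → posterior Gamma(10, 20/3)
obs 5: x=6 → posterior Gamma(16, 23/3)
obs 6: x=3 → posterior Gamma(19, 26/3)
obs 7: x=3 → posterior Gamma(22, 29/3)

alpha=22, beta=29/3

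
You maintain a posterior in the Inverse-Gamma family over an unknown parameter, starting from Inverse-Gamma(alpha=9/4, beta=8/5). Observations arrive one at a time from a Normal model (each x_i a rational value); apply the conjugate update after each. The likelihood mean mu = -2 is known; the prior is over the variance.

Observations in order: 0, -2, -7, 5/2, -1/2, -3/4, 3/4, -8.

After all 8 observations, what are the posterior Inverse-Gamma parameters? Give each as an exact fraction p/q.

alpha=25/4, beta=3993/80

obs 1: x=0 → posterior Inverse-Gamma(11/4, 18/5)
obs 2: x=-2 → posterior Inverse-Gamma(13/4, 18/5)
obs 3: x=-7 → posterior Inverse-Gamma(15/4, 161/10)
obs 4: x=5/2 → posterior Inverse-Gamma(17/4, 1049/40)
obs 5: x=-1/2 → posterior Inverse-Gamma(19/4, 547/20)
obs 6: x=-3/4 → posterior Inverse-Gamma(21/4, 4501/160)
obs 7: x=3/4 → posterior Inverse-Gamma(23/4, 2553/80)
obs 8: x=-8 → posterior Inverse-Gamma(25/4, 3993/80)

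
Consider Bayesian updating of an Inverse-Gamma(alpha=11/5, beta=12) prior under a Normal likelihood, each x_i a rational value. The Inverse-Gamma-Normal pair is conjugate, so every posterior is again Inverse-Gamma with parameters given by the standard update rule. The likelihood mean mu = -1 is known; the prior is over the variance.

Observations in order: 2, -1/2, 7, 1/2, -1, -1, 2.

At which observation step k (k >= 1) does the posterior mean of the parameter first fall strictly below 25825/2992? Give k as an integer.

obs 1: x=2 → posterior Inverse-Gamma(27/10, 33/2)
obs 2: x=-1/2 → posterior Inverse-Gamma(16/5, 133/8)
obs 3: x=7 → posterior Inverse-Gamma(37/10, 389/8)
obs 4: x=1/2 → posterior Inverse-Gamma(21/5, 199/4)
obs 5: x=-1 → posterior Inverse-Gamma(47/10, 199/4)
obs 6: x=-1 → posterior Inverse-Gamma(26/5, 199/4)
obs 7: x=2 → posterior Inverse-Gamma(57/10, 217/4)

k = 2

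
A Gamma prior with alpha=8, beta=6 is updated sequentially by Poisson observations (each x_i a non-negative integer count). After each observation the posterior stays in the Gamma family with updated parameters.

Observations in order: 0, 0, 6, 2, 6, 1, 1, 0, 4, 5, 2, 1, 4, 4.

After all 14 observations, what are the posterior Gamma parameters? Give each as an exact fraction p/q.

obs 1: x=0 → posterior Gamma(8, 7)
obs 2: x=0 → posterior Gamma(8, 8)
obs 3: x=6 → posterior Gamma(14, 9)
obs 4: x=2 → posterior Gamma(16, 10)
obs 5: x=6 → posterior Gamma(22, 11)
obs 6: x=1 → posterior Gamma(23, 12)
obs 7: x=1 → posterior Gamma(24, 13)
obs 8: x=0 → posterior Gamma(24, 14)
obs 9: x=4 → posterior Gamma(28, 15)
obs 10: x=5 → posterior Gamma(33, 16)
obs 11: x=2 → posterior Gamma(35, 17)
obs 12: x=1 → posterior Gamma(36, 18)
obs 13: x=4 → posterior Gamma(40, 19)
obs 14: x=4 → posterior Gamma(44, 20)

alpha=44, beta=20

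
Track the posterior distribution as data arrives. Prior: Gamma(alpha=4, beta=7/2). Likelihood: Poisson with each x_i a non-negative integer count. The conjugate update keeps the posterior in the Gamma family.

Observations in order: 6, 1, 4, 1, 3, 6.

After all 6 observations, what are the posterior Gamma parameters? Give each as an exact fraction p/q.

alpha=25, beta=19/2

obs 1: x=6 → posterior Gamma(10, 9/2)
obs 2: x=1 → posterior Gamma(11, 11/2)
obs 3: x=4 → posterior Gamma(15, 13/2)
obs 4: x=1 → posterior Gamma(16, 15/2)
obs 5: x=3 → posterior Gamma(19, 17/2)
obs 6: x=6 → posterior Gamma(25, 19/2)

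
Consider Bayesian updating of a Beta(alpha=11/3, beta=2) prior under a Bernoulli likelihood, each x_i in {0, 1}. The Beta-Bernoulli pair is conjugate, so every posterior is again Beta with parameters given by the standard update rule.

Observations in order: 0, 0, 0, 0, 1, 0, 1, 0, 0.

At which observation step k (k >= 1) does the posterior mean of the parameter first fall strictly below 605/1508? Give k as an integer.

k = 4

obs 1: x=0 → posterior Beta(11/3, 3)
obs 2: x=0 → posterior Beta(11/3, 4)
obs 3: x=0 → posterior Beta(11/3, 5)
obs 4: x=0 → posterior Beta(11/3, 6)
obs 5: x=1 → posterior Beta(14/3, 6)
obs 6: x=0 → posterior Beta(14/3, 7)
obs 7: x=1 → posterior Beta(17/3, 7)
obs 8: x=0 → posterior Beta(17/3, 8)
obs 9: x=0 → posterior Beta(17/3, 9)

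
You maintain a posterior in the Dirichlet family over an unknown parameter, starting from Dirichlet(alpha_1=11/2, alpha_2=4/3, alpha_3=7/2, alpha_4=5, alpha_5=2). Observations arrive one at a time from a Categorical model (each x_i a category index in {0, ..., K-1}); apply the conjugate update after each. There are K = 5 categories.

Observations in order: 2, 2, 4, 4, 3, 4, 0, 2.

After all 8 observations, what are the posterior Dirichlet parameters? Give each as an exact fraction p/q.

obs 1: x=2 → posterior Dirichlet(11/2, 4/3, 9/2, 5, 2)
obs 2: x=2 → posterior Dirichlet(11/2, 4/3, 11/2, 5, 2)
obs 3: x=4 → posterior Dirichlet(11/2, 4/3, 11/2, 5, 3)
obs 4: x=4 → posterior Dirichlet(11/2, 4/3, 11/2, 5, 4)
obs 5: x=3 → posterior Dirichlet(11/2, 4/3, 11/2, 6, 4)
obs 6: x=4 → posterior Dirichlet(11/2, 4/3, 11/2, 6, 5)
obs 7: x=0 → posterior Dirichlet(13/2, 4/3, 11/2, 6, 5)
obs 8: x=2 → posterior Dirichlet(13/2, 4/3, 13/2, 6, 5)

alpha_1=13/2, alpha_2=4/3, alpha_3=13/2, alpha_4=6, alpha_5=5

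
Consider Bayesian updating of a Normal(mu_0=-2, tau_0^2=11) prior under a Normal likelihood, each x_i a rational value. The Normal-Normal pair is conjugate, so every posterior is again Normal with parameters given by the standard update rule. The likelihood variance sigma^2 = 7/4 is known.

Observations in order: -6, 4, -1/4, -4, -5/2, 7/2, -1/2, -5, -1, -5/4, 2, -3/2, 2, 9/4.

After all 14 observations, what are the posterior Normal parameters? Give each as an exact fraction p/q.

mu_0=-377/623, tau_0^2=11/89

obs 1: x=-6 → posterior Normal(-278/51, 77/51)
obs 2: x=4 → posterior Normal(-102/95, 77/95)
obs 3: x=-1/4 → posterior Normal(-113/139, 77/139)
obs 4: x=-4 → posterior Normal(-289/183, 77/183)
obs 5: x=-5/2 → posterior Normal(-399/227, 77/227)
obs 6: x=7/2 → posterior Normal(-245/271, 77/271)
obs 7: x=-1/2 → posterior Normal(-89/105, 11/45)
obs 8: x=-5 → posterior Normal(-487/359, 77/359)
obs 9: x=-1 → posterior Normal(-531/403, 77/403)
obs 10: x=-5/4 → posterior Normal(-586/447, 77/447)
obs 11: x=2 → posterior Normal(-498/491, 77/491)
obs 12: x=-3/2 → posterior Normal(-564/535, 77/535)
obs 13: x=2 → posterior Normal(-476/579, 77/579)
obs 14: x=9/4 → posterior Normal(-377/623, 11/89)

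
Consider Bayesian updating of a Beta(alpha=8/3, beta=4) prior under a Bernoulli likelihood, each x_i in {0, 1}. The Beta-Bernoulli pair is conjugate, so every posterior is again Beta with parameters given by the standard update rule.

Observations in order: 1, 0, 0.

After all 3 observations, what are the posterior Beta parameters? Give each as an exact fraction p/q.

alpha=11/3, beta=6

obs 1: x=1 → posterior Beta(11/3, 4)
obs 2: x=0 → posterior Beta(11/3, 5)
obs 3: x=0 → posterior Beta(11/3, 6)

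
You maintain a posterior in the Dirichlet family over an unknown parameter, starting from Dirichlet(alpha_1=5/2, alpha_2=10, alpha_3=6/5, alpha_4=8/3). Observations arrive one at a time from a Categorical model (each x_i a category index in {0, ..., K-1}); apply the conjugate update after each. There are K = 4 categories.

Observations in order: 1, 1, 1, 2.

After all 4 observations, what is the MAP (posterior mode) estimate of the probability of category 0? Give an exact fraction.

45/491

obs 1: x=1 → posterior Dirichlet(5/2, 11, 6/5, 8/3)
obs 2: x=1 → posterior Dirichlet(5/2, 12, 6/5, 8/3)
obs 3: x=1 → posterior Dirichlet(5/2, 13, 6/5, 8/3)
obs 4: x=2 → posterior Dirichlet(5/2, 13, 11/5, 8/3)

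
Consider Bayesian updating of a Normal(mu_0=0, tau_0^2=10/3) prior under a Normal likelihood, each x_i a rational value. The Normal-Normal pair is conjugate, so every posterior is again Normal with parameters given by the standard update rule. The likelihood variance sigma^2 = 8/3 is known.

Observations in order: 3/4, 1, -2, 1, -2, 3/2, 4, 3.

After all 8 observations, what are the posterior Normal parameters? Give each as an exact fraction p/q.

obs 1: x=3/4 → posterior Normal(5/12, 40/27)
obs 2: x=1 → posterior Normal(5/8, 20/21)
obs 3: x=-2 → posterior Normal(-5/76, 40/57)
obs 4: x=1 → posterior Normal(5/32, 5/9)
obs 5: x=-2 → posterior Normal(-25/116, 40/87)
obs 6: x=3/2 → posterior Normal(5/136, 20/51)
obs 7: x=4 → posterior Normal(85/156, 40/117)
obs 8: x=3 → posterior Normal(145/176, 10/33)

mu_0=145/176, tau_0^2=10/33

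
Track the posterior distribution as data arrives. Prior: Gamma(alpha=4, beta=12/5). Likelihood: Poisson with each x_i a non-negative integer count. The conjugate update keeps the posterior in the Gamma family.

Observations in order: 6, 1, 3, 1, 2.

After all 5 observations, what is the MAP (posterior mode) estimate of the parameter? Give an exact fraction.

obs 1: x=6 → posterior Gamma(10, 17/5)
obs 2: x=1 → posterior Gamma(11, 22/5)
obs 3: x=3 → posterior Gamma(14, 27/5)
obs 4: x=1 → posterior Gamma(15, 32/5)
obs 5: x=2 → posterior Gamma(17, 37/5)

80/37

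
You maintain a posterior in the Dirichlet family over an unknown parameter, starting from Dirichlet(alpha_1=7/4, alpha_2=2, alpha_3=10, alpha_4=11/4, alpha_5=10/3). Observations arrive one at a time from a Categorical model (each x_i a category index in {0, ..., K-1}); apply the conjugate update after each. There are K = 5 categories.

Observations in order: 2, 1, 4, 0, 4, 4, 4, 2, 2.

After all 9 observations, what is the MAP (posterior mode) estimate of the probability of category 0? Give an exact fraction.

obs 1: x=2 → posterior Dirichlet(7/4, 2, 11, 11/4, 10/3)
obs 2: x=1 → posterior Dirichlet(7/4, 3, 11, 11/4, 10/3)
obs 3: x=4 → posterior Dirichlet(7/4, 3, 11, 11/4, 13/3)
obs 4: x=0 → posterior Dirichlet(11/4, 3, 11, 11/4, 13/3)
obs 5: x=4 → posterior Dirichlet(11/4, 3, 11, 11/4, 16/3)
obs 6: x=4 → posterior Dirichlet(11/4, 3, 11, 11/4, 19/3)
obs 7: x=4 → posterior Dirichlet(11/4, 3, 11, 11/4, 22/3)
obs 8: x=2 → posterior Dirichlet(11/4, 3, 12, 11/4, 22/3)
obs 9: x=2 → posterior Dirichlet(11/4, 3, 13, 11/4, 22/3)

21/286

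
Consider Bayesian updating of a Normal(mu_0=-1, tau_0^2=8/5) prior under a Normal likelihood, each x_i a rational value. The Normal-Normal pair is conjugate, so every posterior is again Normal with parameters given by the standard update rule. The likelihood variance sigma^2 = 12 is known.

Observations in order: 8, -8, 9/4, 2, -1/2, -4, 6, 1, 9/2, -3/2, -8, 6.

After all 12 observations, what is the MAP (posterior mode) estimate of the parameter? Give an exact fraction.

1/78

obs 1: x=8 → posterior Normal(1/17, 24/17)
obs 2: x=-8 → posterior Normal(-15/19, 24/19)
obs 3: x=9/4 → posterior Normal(-1/2, 8/7)
obs 4: x=2 → posterior Normal(-13/46, 24/23)
obs 5: x=-1/2 → posterior Normal(-3/10, 24/25)
obs 6: x=-4 → posterior Normal(-31/54, 8/9)
obs 7: x=6 → posterior Normal(-7/58, 24/29)
obs 8: x=1 → posterior Normal(-3/62, 24/31)
obs 9: x=9/2 → posterior Normal(5/22, 8/11)
obs 10: x=-3/2 → posterior Normal(9/70, 24/35)
obs 11: x=-8 → posterior Normal(-23/74, 24/37)
obs 12: x=6 → posterior Normal(1/78, 8/13)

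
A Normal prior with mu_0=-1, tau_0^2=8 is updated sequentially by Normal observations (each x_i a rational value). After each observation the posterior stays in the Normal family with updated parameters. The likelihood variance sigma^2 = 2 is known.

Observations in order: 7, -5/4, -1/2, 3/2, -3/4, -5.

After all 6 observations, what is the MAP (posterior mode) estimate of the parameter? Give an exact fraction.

3/25

obs 1: x=7 → posterior Normal(27/5, 8/5)
obs 2: x=-5/4 → posterior Normal(22/9, 8/9)
obs 3: x=-1/2 → posterior Normal(20/13, 8/13)
obs 4: x=3/2 → posterior Normal(26/17, 8/17)
obs 5: x=-3/4 → posterior Normal(23/21, 8/21)
obs 6: x=-5 → posterior Normal(3/25, 8/25)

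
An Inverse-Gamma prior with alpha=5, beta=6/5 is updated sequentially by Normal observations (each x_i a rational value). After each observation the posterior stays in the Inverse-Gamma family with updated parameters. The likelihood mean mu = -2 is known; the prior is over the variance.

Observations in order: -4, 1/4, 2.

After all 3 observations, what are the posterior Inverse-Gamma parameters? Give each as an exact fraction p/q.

alpha=13/2, beta=2197/160

obs 1: x=-4 → posterior Inverse-Gamma(11/2, 16/5)
obs 2: x=1/4 → posterior Inverse-Gamma(6, 917/160)
obs 3: x=2 → posterior Inverse-Gamma(13/2, 2197/160)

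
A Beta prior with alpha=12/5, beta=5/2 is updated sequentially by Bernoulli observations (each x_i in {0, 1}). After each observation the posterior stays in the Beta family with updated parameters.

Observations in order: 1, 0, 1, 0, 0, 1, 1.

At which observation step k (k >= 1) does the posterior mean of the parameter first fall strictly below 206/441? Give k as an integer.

k = 5

obs 1: x=1 → posterior Beta(17/5, 5/2)
obs 2: x=0 → posterior Beta(17/5, 7/2)
obs 3: x=1 → posterior Beta(22/5, 7/2)
obs 4: x=0 → posterior Beta(22/5, 9/2)
obs 5: x=0 → posterior Beta(22/5, 11/2)
obs 6: x=1 → posterior Beta(27/5, 11/2)
obs 7: x=1 → posterior Beta(32/5, 11/2)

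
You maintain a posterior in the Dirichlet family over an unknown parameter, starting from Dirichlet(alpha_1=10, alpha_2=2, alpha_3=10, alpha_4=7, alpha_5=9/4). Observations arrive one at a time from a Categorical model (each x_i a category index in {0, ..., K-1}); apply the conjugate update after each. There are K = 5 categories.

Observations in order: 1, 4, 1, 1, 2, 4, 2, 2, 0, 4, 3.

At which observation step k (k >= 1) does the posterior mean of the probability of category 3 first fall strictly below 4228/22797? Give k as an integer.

k = 7

obs 1: x=1 → posterior Dirichlet(10, 3, 10, 7, 9/4)
obs 2: x=4 → posterior Dirichlet(10, 3, 10, 7, 13/4)
obs 3: x=1 → posterior Dirichlet(10, 4, 10, 7, 13/4)
obs 4: x=1 → posterior Dirichlet(10, 5, 10, 7, 13/4)
obs 5: x=2 → posterior Dirichlet(10, 5, 11, 7, 13/4)
obs 6: x=4 → posterior Dirichlet(10, 5, 11, 7, 17/4)
obs 7: x=2 → posterior Dirichlet(10, 5, 12, 7, 17/4)
obs 8: x=2 → posterior Dirichlet(10, 5, 13, 7, 17/4)
obs 9: x=0 → posterior Dirichlet(11, 5, 13, 7, 17/4)
obs 10: x=4 → posterior Dirichlet(11, 5, 13, 7, 21/4)
obs 11: x=3 → posterior Dirichlet(11, 5, 13, 8, 21/4)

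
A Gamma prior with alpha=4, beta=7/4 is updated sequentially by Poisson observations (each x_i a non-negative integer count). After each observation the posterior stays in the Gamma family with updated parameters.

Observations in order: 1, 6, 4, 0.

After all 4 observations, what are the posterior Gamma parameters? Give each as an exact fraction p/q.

obs 1: x=1 → posterior Gamma(5, 11/4)
obs 2: x=6 → posterior Gamma(11, 15/4)
obs 3: x=4 → posterior Gamma(15, 19/4)
obs 4: x=0 → posterior Gamma(15, 23/4)

alpha=15, beta=23/4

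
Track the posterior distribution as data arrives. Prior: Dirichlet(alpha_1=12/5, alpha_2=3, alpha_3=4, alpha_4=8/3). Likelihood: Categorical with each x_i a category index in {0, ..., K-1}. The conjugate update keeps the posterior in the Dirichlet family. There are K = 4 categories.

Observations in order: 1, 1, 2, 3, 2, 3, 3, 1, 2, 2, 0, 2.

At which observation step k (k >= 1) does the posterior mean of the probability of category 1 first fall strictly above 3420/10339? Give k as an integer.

k = 2

obs 1: x=1 → posterior Dirichlet(12/5, 4, 4, 8/3)
obs 2: x=1 → posterior Dirichlet(12/5, 5, 4, 8/3)
obs 3: x=2 → posterior Dirichlet(12/5, 5, 5, 8/3)
obs 4: x=3 → posterior Dirichlet(12/5, 5, 5, 11/3)
obs 5: x=2 → posterior Dirichlet(12/5, 5, 6, 11/3)
obs 6: x=3 → posterior Dirichlet(12/5, 5, 6, 14/3)
obs 7: x=3 → posterior Dirichlet(12/5, 5, 6, 17/3)
obs 8: x=1 → posterior Dirichlet(12/5, 6, 6, 17/3)
obs 9: x=2 → posterior Dirichlet(12/5, 6, 7, 17/3)
obs 10: x=2 → posterior Dirichlet(12/5, 6, 8, 17/3)
obs 11: x=0 → posterior Dirichlet(17/5, 6, 8, 17/3)
obs 12: x=2 → posterior Dirichlet(17/5, 6, 9, 17/3)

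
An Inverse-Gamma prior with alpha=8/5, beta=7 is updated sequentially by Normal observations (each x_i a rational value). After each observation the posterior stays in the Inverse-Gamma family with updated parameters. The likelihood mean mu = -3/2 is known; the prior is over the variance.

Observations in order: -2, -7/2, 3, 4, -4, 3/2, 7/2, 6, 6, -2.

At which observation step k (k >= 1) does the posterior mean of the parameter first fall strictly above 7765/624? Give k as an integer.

obs 1: x=-2 → posterior Inverse-Gamma(21/10, 57/8)
obs 2: x=-7/2 → posterior Inverse-Gamma(13/5, 73/8)
obs 3: x=3 → posterior Inverse-Gamma(31/10, 77/4)
obs 4: x=4 → posterior Inverse-Gamma(18/5, 275/8)
obs 5: x=-4 → posterior Inverse-Gamma(41/10, 75/2)
obs 6: x=3/2 → posterior Inverse-Gamma(23/5, 42)
obs 7: x=7/2 → posterior Inverse-Gamma(51/10, 109/2)
obs 8: x=6 → posterior Inverse-Gamma(28/5, 661/8)
obs 9: x=6 → posterior Inverse-Gamma(61/10, 443/4)
obs 10: x=-2 → posterior Inverse-Gamma(33/5, 887/8)

k = 4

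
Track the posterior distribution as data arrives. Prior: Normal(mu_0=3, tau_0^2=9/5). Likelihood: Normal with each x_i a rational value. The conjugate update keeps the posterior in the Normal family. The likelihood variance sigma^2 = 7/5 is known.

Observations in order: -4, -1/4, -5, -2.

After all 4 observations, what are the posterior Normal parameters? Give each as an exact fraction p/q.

mu_0=-321/172, tau_0^2=63/215

obs 1: x=-4 → posterior Normal(-15/16, 63/80)
obs 2: x=-1/4 → posterior Normal(-69/100, 63/125)
obs 3: x=-5 → posterior Normal(-249/136, 63/170)
obs 4: x=-2 → posterior Normal(-321/172, 63/215)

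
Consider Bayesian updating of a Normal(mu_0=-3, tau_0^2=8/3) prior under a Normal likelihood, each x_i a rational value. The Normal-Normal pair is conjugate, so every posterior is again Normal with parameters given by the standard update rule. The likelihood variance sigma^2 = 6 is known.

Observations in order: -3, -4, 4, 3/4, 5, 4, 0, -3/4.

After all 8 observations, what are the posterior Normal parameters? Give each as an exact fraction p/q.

mu_0=-3/41, tau_0^2=24/41

obs 1: x=-3 → posterior Normal(-3, 24/13)
obs 2: x=-4 → posterior Normal(-55/17, 24/17)
obs 3: x=4 → posterior Normal(-13/7, 8/7)
obs 4: x=3/4 → posterior Normal(-36/25, 24/25)
obs 5: x=5 → posterior Normal(-16/29, 24/29)
obs 6: x=4 → posterior Normal(0, 8/11)
obs 7: x=0 → posterior Normal(0, 24/37)
obs 8: x=-3/4 → posterior Normal(-3/41, 24/41)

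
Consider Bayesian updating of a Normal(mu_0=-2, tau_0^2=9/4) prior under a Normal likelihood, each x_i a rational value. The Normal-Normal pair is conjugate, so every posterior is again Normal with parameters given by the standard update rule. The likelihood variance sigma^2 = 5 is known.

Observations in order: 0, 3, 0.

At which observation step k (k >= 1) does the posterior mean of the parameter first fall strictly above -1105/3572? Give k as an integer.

k = 3

obs 1: x=0 → posterior Normal(-40/29, 45/29)
obs 2: x=3 → posterior Normal(-13/38, 45/38)
obs 3: x=0 → posterior Normal(-13/47, 45/47)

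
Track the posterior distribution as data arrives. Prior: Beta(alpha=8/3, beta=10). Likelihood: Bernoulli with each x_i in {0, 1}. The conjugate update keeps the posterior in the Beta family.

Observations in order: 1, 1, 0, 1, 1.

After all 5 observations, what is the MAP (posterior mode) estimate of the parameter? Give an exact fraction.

17/47

obs 1: x=1 → posterior Beta(11/3, 10)
obs 2: x=1 → posterior Beta(14/3, 10)
obs 3: x=0 → posterior Beta(14/3, 11)
obs 4: x=1 → posterior Beta(17/3, 11)
obs 5: x=1 → posterior Beta(20/3, 11)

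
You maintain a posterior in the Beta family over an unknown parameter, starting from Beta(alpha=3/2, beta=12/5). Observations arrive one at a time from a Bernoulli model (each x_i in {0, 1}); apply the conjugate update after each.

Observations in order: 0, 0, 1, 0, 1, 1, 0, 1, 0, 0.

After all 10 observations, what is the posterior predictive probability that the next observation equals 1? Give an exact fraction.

55/139

obs 1: x=0 → posterior Beta(3/2, 17/5)
obs 2: x=0 → posterior Beta(3/2, 22/5)
obs 3: x=1 → posterior Beta(5/2, 22/5)
obs 4: x=0 → posterior Beta(5/2, 27/5)
obs 5: x=1 → posterior Beta(7/2, 27/5)
obs 6: x=1 → posterior Beta(9/2, 27/5)
obs 7: x=0 → posterior Beta(9/2, 32/5)
obs 8: x=1 → posterior Beta(11/2, 32/5)
obs 9: x=0 → posterior Beta(11/2, 37/5)
obs 10: x=0 → posterior Beta(11/2, 42/5)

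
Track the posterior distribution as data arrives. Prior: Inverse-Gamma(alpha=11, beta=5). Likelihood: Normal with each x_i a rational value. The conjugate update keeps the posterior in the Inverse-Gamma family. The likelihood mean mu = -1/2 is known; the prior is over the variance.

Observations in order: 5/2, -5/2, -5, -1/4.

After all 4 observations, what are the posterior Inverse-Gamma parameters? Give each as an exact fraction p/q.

obs 1: x=5/2 → posterior Inverse-Gamma(23/2, 19/2)
obs 2: x=-5/2 → posterior Inverse-Gamma(12, 23/2)
obs 3: x=-5 → posterior Inverse-Gamma(25/2, 173/8)
obs 4: x=-1/4 → posterior Inverse-Gamma(13, 693/32)

alpha=13, beta=693/32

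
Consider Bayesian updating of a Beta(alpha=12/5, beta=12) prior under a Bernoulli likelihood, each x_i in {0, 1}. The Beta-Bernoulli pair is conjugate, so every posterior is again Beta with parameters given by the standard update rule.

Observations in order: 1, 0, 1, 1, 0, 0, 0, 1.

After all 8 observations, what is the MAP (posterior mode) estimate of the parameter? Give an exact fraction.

9/34

obs 1: x=1 → posterior Beta(17/5, 12)
obs 2: x=0 → posterior Beta(17/5, 13)
obs 3: x=1 → posterior Beta(22/5, 13)
obs 4: x=1 → posterior Beta(27/5, 13)
obs 5: x=0 → posterior Beta(27/5, 14)
obs 6: x=0 → posterior Beta(27/5, 15)
obs 7: x=0 → posterior Beta(27/5, 16)
obs 8: x=1 → posterior Beta(32/5, 16)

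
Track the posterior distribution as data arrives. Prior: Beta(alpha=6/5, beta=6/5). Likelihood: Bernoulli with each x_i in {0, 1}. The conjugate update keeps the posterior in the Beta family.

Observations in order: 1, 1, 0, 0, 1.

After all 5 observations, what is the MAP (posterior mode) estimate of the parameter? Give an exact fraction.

obs 1: x=1 → posterior Beta(11/5, 6/5)
obs 2: x=1 → posterior Beta(16/5, 6/5)
obs 3: x=0 → posterior Beta(16/5, 11/5)
obs 4: x=0 → posterior Beta(16/5, 16/5)
obs 5: x=1 → posterior Beta(21/5, 16/5)

16/27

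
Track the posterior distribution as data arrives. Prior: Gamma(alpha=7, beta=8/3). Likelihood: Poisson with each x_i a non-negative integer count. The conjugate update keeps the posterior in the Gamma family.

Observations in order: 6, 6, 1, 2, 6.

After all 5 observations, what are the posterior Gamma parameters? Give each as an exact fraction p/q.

obs 1: x=6 → posterior Gamma(13, 11/3)
obs 2: x=6 → posterior Gamma(19, 14/3)
obs 3: x=1 → posterior Gamma(20, 17/3)
obs 4: x=2 → posterior Gamma(22, 20/3)
obs 5: x=6 → posterior Gamma(28, 23/3)

alpha=28, beta=23/3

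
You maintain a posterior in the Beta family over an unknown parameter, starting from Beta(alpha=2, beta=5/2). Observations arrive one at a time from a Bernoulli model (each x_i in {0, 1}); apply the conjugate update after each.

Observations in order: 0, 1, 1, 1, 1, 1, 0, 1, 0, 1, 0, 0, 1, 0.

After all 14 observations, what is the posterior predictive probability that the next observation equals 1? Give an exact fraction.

20/37

obs 1: x=0 → posterior Beta(2, 7/2)
obs 2: x=1 → posterior Beta(3, 7/2)
obs 3: x=1 → posterior Beta(4, 7/2)
obs 4: x=1 → posterior Beta(5, 7/2)
obs 5: x=1 → posterior Beta(6, 7/2)
obs 6: x=1 → posterior Beta(7, 7/2)
obs 7: x=0 → posterior Beta(7, 9/2)
obs 8: x=1 → posterior Beta(8, 9/2)
obs 9: x=0 → posterior Beta(8, 11/2)
obs 10: x=1 → posterior Beta(9, 11/2)
obs 11: x=0 → posterior Beta(9, 13/2)
obs 12: x=0 → posterior Beta(9, 15/2)
obs 13: x=1 → posterior Beta(10, 15/2)
obs 14: x=0 → posterior Beta(10, 17/2)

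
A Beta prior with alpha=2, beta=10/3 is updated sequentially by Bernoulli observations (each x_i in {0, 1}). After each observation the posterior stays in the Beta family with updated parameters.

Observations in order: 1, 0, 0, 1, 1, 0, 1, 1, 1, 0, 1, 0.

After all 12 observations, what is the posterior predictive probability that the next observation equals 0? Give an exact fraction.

25/52

obs 1: x=1 → posterior Beta(3, 10/3)
obs 2: x=0 → posterior Beta(3, 13/3)
obs 3: x=0 → posterior Beta(3, 16/3)
obs 4: x=1 → posterior Beta(4, 16/3)
obs 5: x=1 → posterior Beta(5, 16/3)
obs 6: x=0 → posterior Beta(5, 19/3)
obs 7: x=1 → posterior Beta(6, 19/3)
obs 8: x=1 → posterior Beta(7, 19/3)
obs 9: x=1 → posterior Beta(8, 19/3)
obs 10: x=0 → posterior Beta(8, 22/3)
obs 11: x=1 → posterior Beta(9, 22/3)
obs 12: x=0 → posterior Beta(9, 25/3)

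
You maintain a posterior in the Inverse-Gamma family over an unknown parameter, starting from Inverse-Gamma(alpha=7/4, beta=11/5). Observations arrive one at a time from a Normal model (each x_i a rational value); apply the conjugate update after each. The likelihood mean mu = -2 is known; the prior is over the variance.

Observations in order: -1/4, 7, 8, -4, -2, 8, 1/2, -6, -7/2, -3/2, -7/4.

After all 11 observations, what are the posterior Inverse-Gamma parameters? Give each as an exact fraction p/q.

alpha=29/4, beta=12691/80

obs 1: x=-1/4 → posterior Inverse-Gamma(9/4, 597/160)
obs 2: x=7 → posterior Inverse-Gamma(11/4, 7077/160)
obs 3: x=8 → posterior Inverse-Gamma(13/4, 15077/160)
obs 4: x=-4 → posterior Inverse-Gamma(15/4, 15397/160)
obs 5: x=-2 → posterior Inverse-Gamma(17/4, 15397/160)
obs 6: x=8 → posterior Inverse-Gamma(19/4, 23397/160)
obs 7: x=1/2 → posterior Inverse-Gamma(21/4, 23897/160)
obs 8: x=-6 → posterior Inverse-Gamma(23/4, 25177/160)
obs 9: x=-7/2 → posterior Inverse-Gamma(25/4, 25357/160)
obs 10: x=-3/2 → posterior Inverse-Gamma(27/4, 25377/160)
obs 11: x=-7/4 → posterior Inverse-Gamma(29/4, 12691/80)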